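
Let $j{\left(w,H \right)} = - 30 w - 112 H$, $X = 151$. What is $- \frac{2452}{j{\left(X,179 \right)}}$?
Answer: $\frac{1226}{12289} \approx 0.099764$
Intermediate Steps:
$j{\left(w,H \right)} = - 112 H - 30 w$
$- \frac{2452}{j{\left(X,179 \right)}} = - \frac{2452}{\left(-112\right) 179 - 4530} = - \frac{2452}{-20048 - 4530} = - \frac{2452}{-24578} = \left(-2452\right) \left(- \frac{1}{24578}\right) = \frac{1226}{12289}$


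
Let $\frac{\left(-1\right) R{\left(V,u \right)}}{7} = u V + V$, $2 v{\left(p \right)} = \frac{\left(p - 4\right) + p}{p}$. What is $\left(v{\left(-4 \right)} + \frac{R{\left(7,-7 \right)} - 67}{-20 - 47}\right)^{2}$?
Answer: $\frac{64009}{17956} \approx 3.5648$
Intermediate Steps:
$v{\left(p \right)} = \frac{-4 + 2 p}{2 p}$ ($v{\left(p \right)} = \frac{\left(\left(p - 4\right) + p\right) \frac{1}{p}}{2} = \frac{\left(\left(-4 + p\right) + p\right) \frac{1}{p}}{2} = \frac{\left(-4 + 2 p\right) \frac{1}{p}}{2} = \frac{\frac{1}{p} \left(-4 + 2 p\right)}{2} = \frac{-4 + 2 p}{2 p}$)
$R{\left(V,u \right)} = - 7 V - 7 V u$ ($R{\left(V,u \right)} = - 7 \left(u V + V\right) = - 7 \left(V u + V\right) = - 7 \left(V + V u\right) = - 7 V - 7 V u$)
$\left(v{\left(-4 \right)} + \frac{R{\left(7,-7 \right)} - 67}{-20 - 47}\right)^{2} = \left(\frac{-2 - 4}{-4} + \frac{\left(-7\right) 7 \left(1 - 7\right) - 67}{-20 - 47}\right)^{2} = \left(\left(- \frac{1}{4}\right) \left(-6\right) + \frac{\left(-7\right) 7 \left(-6\right) - 67}{-67}\right)^{2} = \left(\frac{3}{2} + \left(294 - 67\right) \left(- \frac{1}{67}\right)\right)^{2} = \left(\frac{3}{2} + 227 \left(- \frac{1}{67}\right)\right)^{2} = \left(\frac{3}{2} - \frac{227}{67}\right)^{2} = \left(- \frac{253}{134}\right)^{2} = \frac{64009}{17956}$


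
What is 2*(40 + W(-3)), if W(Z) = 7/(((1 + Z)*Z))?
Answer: 247/3 ≈ 82.333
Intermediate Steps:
W(Z) = 7/(Z*(1 + Z)) (W(Z) = 7/((Z*(1 + Z))) = 7*(1/(Z*(1 + Z))) = 7/(Z*(1 + Z)))
2*(40 + W(-3)) = 2*(40 + 7/(-3*(1 - 3))) = 2*(40 + 7*(-⅓)/(-2)) = 2*(40 + 7*(-⅓)*(-½)) = 2*(40 + 7/6) = 2*(247/6) = 247/3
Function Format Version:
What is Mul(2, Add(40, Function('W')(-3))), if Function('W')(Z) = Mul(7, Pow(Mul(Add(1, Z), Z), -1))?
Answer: Rational(247, 3) ≈ 82.333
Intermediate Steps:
Function('W')(Z) = Mul(7, Pow(Z, -1), Pow(Add(1, Z), -1)) (Function('W')(Z) = Mul(7, Pow(Mul(Z, Add(1, Z)), -1)) = Mul(7, Mul(Pow(Z, -1), Pow(Add(1, Z), -1))) = Mul(7, Pow(Z, -1), Pow(Add(1, Z), -1)))
Mul(2, Add(40, Function('W')(-3))) = Mul(2, Add(40, Mul(7, Pow(-3, -1), Pow(Add(1, -3), -1)))) = Mul(2, Add(40, Mul(7, Rational(-1, 3), Pow(-2, -1)))) = Mul(2, Add(40, Mul(7, Rational(-1, 3), Rational(-1, 2)))) = Mul(2, Add(40, Rational(7, 6))) = Mul(2, Rational(247, 6)) = Rational(247, 3)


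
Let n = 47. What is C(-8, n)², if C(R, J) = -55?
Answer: 3025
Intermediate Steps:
C(-8, n)² = (-55)² = 3025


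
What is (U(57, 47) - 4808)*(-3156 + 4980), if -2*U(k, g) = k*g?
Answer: -11213040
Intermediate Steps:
U(k, g) = -g*k/2 (U(k, g) = -k*g/2 = -g*k/2)
(U(57, 47) - 4808)*(-3156 + 4980) = (-½*47*57 - 4808)*(-3156 + 4980) = (-2679/2 - 4808)*1824 = -12295/2*1824 = -11213040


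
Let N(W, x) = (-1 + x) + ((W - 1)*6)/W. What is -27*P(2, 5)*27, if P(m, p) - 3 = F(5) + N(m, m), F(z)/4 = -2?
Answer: 729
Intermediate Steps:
F(z) = -8 (F(z) = 4*(-2) = -8)
N(W, x) = -1 + x + (-6 + 6*W)/W (N(W, x) = (-1 + x) + ((-1 + W)*6)/W = (-1 + x) + (-6 + 6*W)/W = -1 + x + (-6 + 6*W)/W)
P(m, p) = m - 6/m (P(m, p) = 3 + (-8 + (5 + m - 6/m)) = 3 + (-3 + m - 6/m) = m - 6/m)
-27*P(2, 5)*27 = -27*(2 - 6/2)*27 = -27*(2 - 6*½)*27 = -27*(2 - 3)*27 = -27*(-1)*27 = 27*27 = 729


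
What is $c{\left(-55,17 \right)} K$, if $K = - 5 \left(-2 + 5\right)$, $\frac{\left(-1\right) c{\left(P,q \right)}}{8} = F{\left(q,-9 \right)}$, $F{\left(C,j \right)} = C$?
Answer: $2040$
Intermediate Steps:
$c{\left(P,q \right)} = - 8 q$
$K = -15$ ($K = \left(-5\right) 3 = -15$)
$c{\left(-55,17 \right)} K = \left(-8\right) 17 \left(-15\right) = \left(-136\right) \left(-15\right) = 2040$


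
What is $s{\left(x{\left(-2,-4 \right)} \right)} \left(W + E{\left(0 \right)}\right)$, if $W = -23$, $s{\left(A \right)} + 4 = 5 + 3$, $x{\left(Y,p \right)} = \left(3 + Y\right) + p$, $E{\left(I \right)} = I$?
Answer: $-92$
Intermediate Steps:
$x{\left(Y,p \right)} = 3 + Y + p$
$s{\left(A \right)} = 4$ ($s{\left(A \right)} = -4 + \left(5 + 3\right) = -4 + 8 = 4$)
$s{\left(x{\left(-2,-4 \right)} \right)} \left(W + E{\left(0 \right)}\right) = 4 \left(-23 + 0\right) = 4 \left(-23\right) = -92$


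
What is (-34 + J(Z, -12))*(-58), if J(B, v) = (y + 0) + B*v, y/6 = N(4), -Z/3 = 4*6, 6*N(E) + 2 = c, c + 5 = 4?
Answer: -47966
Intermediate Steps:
c = -1 (c = -5 + 4 = -1)
N(E) = -1/2 (N(E) = -1/3 + (1/6)*(-1) = -1/3 - 1/6 = -1/2)
Z = -72 (Z = -12*6 = -3*24 = -72)
y = -3 (y = 6*(-1/2) = -3)
J(B, v) = -3 + B*v (J(B, v) = (-3 + 0) + B*v = -3 + B*v)
(-34 + J(Z, -12))*(-58) = (-34 + (-3 - 72*(-12)))*(-58) = (-34 + (-3 + 864))*(-58) = (-34 + 861)*(-58) = 827*(-58) = -47966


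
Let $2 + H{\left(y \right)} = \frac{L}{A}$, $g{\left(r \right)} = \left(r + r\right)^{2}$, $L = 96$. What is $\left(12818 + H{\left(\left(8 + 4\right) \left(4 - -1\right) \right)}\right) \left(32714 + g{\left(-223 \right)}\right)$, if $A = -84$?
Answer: $2968305360$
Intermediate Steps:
$g{\left(r \right)} = 4 r^{2}$ ($g{\left(r \right)} = \left(2 r\right)^{2} = 4 r^{2}$)
$H{\left(y \right)} = - \frac{22}{7}$ ($H{\left(y \right)} = -2 + \frac{96}{-84} = -2 + 96 \left(- \frac{1}{84}\right) = -2 - \frac{8}{7} = - \frac{22}{7}$)
$\left(12818 + H{\left(\left(8 + 4\right) \left(4 - -1\right) \right)}\right) \left(32714 + g{\left(-223 \right)}\right) = \left(12818 - \frac{22}{7}\right) \left(32714 + 4 \left(-223\right)^{2}\right) = \frac{89704 \left(32714 + 4 \cdot 49729\right)}{7} = \frac{89704 \left(32714 + 198916\right)}{7} = \frac{89704}{7} \cdot 231630 = 2968305360$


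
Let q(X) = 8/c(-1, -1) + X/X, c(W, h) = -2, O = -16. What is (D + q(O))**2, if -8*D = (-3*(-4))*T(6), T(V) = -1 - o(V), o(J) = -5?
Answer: 81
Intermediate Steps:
q(X) = -3 (q(X) = 8/(-2) + X/X = 8*(-1/2) + 1 = -4 + 1 = -3)
T(V) = 4 (T(V) = -1 - 1*(-5) = -1 + 5 = 4)
D = -6 (D = -(-3*(-4))*4/8 = -3*4/2 = -1/8*48 = -6)
(D + q(O))**2 = (-6 - 3)**2 = (-9)**2 = 81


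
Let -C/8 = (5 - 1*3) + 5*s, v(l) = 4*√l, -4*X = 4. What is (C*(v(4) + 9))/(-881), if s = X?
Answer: -408/881 ≈ -0.46311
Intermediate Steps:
X = -1 (X = -¼*4 = -1)
s = -1
C = 24 (C = -8*((5 - 1*3) + 5*(-1)) = -8*((5 - 3) - 5) = -8*(2 - 5) = -8*(-3) = 24)
(C*(v(4) + 9))/(-881) = (24*(4*√4 + 9))/(-881) = (24*(4*2 + 9))*(-1/881) = (24*(8 + 9))*(-1/881) = (24*17)*(-1/881) = 408*(-1/881) = -408/881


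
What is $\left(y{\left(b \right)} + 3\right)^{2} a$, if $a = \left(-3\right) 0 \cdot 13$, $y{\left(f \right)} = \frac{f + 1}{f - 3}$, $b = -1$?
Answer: $0$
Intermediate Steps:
$y{\left(f \right)} = \frac{1 + f}{-3 + f}$
$a = 0$ ($a = 0 \cdot 13 = 0$)
$\left(y{\left(b \right)} + 3\right)^{2} a = \left(\frac{1 - 1}{-3 - 1} + 3\right)^{2} \cdot 0 = \left(\frac{1}{-4} \cdot 0 + 3\right)^{2} \cdot 0 = \left(\left(- \frac{1}{4}\right) 0 + 3\right)^{2} \cdot 0 = \left(0 + 3\right)^{2} \cdot 0 = 3^{2} \cdot 0 = 9 \cdot 0 = 0$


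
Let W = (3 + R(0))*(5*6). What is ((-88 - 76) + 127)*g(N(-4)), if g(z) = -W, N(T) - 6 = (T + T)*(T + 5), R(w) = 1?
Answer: 4440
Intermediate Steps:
W = 120 (W = (3 + 1)*(5*6) = 4*30 = 120)
N(T) = 6 + 2*T*(5 + T) (N(T) = 6 + (T + T)*(T + 5) = 6 + (2*T)*(5 + T) = 6 + 2*T*(5 + T))
g(z) = -120 (g(z) = -1*120 = -120)
((-88 - 76) + 127)*g(N(-4)) = ((-88 - 76) + 127)*(-120) = (-164 + 127)*(-120) = -37*(-120) = 4440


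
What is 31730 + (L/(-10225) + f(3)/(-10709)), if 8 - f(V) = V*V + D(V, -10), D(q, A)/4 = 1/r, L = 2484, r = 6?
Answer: 10423180032407/328498575 ≈ 31730.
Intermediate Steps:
D(q, A) = ⅔ (D(q, A) = 4/6 = 4*(⅙) = ⅔)
f(V) = 22/3 - V² (f(V) = 8 - (V*V + ⅔) = 8 - (V² + ⅔) = 8 - (⅔ + V²) = 8 + (-⅔ - V²) = 22/3 - V²)
31730 + (L/(-10225) + f(3)/(-10709)) = 31730 + (2484/(-10225) + (22/3 - 1*3²)/(-10709)) = 31730 + (2484*(-1/10225) + (22/3 - 1*9)*(-1/10709)) = 31730 + (-2484/10225 + (22/3 - 9)*(-1/10709)) = 31730 + (-2484/10225 - 5/3*(-1/10709)) = 31730 + (-2484/10225 + 5/32127) = 31730 - 79752343/328498575 = 10423180032407/328498575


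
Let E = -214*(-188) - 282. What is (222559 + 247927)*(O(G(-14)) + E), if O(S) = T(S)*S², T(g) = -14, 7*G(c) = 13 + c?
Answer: 131570468928/7 ≈ 1.8796e+10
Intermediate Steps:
G(c) = 13/7 + c/7 (G(c) = (13 + c)/7 = 13/7 + c/7)
O(S) = -14*S²
E = 39950 (E = 40232 - 282 = 39950)
(222559 + 247927)*(O(G(-14)) + E) = (222559 + 247927)*(-14*(13/7 + (⅐)*(-14))² + 39950) = 470486*(-14*(13/7 - 2)² + 39950) = 470486*(-14*(-⅐)² + 39950) = 470486*(-14*1/49 + 39950) = 470486*(-2/7 + 39950) = 470486*(279648/7) = 131570468928/7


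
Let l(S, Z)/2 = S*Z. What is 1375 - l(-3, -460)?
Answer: -1385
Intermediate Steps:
l(S, Z) = 2*S*Z (l(S, Z) = 2*(S*Z) = 2*S*Z)
1375 - l(-3, -460) = 1375 - 2*(-3)*(-460) = 1375 - 1*2760 = 1375 - 2760 = -1385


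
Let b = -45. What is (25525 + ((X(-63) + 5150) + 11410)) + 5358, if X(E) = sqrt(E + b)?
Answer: 47443 + 6*I*sqrt(3) ≈ 47443.0 + 10.392*I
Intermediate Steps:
X(E) = sqrt(-45 + E) (X(E) = sqrt(E - 45) = sqrt(-45 + E))
(25525 + ((X(-63) + 5150) + 11410)) + 5358 = (25525 + ((sqrt(-45 - 63) + 5150) + 11410)) + 5358 = (25525 + ((sqrt(-108) + 5150) + 11410)) + 5358 = (25525 + ((6*I*sqrt(3) + 5150) + 11410)) + 5358 = (25525 + ((5150 + 6*I*sqrt(3)) + 11410)) + 5358 = (25525 + (16560 + 6*I*sqrt(3))) + 5358 = (42085 + 6*I*sqrt(3)) + 5358 = 47443 + 6*I*sqrt(3)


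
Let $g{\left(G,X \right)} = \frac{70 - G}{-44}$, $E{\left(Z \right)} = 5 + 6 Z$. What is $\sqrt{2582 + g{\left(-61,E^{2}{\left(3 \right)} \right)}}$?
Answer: $\frac{\sqrt{1248247}}{22} \approx 50.784$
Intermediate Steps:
$g{\left(G,X \right)} = - \frac{35}{22} + \frac{G}{44}$ ($g{\left(G,X \right)} = \left(70 - G\right) \left(- \frac{1}{44}\right) = - \frac{35}{22} + \frac{G}{44}$)
$\sqrt{2582 + g{\left(-61,E^{2}{\left(3 \right)} \right)}} = \sqrt{2582 + \left(- \frac{35}{22} + \frac{1}{44} \left(-61\right)\right)} = \sqrt{2582 - \frac{131}{44}} = \sqrt{\frac{113477}{44}} = \frac{\sqrt{1248247}}{22}$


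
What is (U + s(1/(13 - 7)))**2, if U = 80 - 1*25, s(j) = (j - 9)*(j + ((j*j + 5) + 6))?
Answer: 89851441/46656 ≈ 1925.8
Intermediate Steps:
s(j) = (-9 + j)*(11 + j + j**2) (s(j) = (-9 + j)*(j + ((j**2 + 5) + 6)) = (-9 + j)*(j + ((5 + j**2) + 6)) = (-9 + j)*(j + (11 + j**2)) = (-9 + j)*(11 + j + j**2))
U = 55 (U = 80 - 25 = 55)
(U + s(1/(13 - 7)))**2 = (55 + (-99 + (1/(13 - 7))**3 - 8/(13 - 7)**2 + 2/(13 - 7)))**2 = (55 + (-99 + (1/6)**3 - 8*(1/6)**2 + 2/6))**2 = (55 + (-99 + (1/6)**3 - 8*(1/6)**2 + 2*(1/6)))**2 = (55 + (-99 + 1/216 - 8*1/36 + 1/3))**2 = (55 + (-99 + 1/216 - 2/9 + 1/3))**2 = (55 - 21359/216)**2 = (-9479/216)**2 = 89851441/46656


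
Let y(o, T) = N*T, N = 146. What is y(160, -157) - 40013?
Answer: -62935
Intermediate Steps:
y(o, T) = 146*T
y(160, -157) - 40013 = 146*(-157) - 40013 = -22922 - 40013 = -62935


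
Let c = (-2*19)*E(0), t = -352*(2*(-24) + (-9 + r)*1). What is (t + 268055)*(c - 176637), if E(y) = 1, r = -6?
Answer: -51276561925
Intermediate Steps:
t = 22176 (t = -352*(2*(-24) + (-9 - 6)*1) = -352*(-48 - 15*1) = -352*(-48 - 15) = -352*(-63) = 22176)
c = -38 (c = -2*19*1 = -38*1 = -38)
(t + 268055)*(c - 176637) = (22176 + 268055)*(-38 - 176637) = 290231*(-176675) = -51276561925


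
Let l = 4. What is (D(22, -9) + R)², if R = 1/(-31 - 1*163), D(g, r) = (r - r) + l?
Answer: 600625/37636 ≈ 15.959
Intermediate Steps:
D(g, r) = 4 (D(g, r) = (r - r) + 4 = 0 + 4 = 4)
R = -1/194 (R = 1/(-31 - 163) = 1/(-194) = -1/194 ≈ -0.0051546)
(D(22, -9) + R)² = (4 - 1/194)² = (775/194)² = 600625/37636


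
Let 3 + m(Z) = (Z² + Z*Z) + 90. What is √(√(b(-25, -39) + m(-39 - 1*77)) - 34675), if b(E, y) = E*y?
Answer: √(-34675 + √27974) ≈ 185.76*I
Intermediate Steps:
m(Z) = 87 + 2*Z² (m(Z) = -3 + ((Z² + Z*Z) + 90) = -3 + ((Z² + Z²) + 90) = -3 + (2*Z² + 90) = -3 + (90 + 2*Z²) = 87 + 2*Z²)
√(√(b(-25, -39) + m(-39 - 1*77)) - 34675) = √(√(-25*(-39) + (87 + 2*(-39 - 1*77)²)) - 34675) = √(√(975 + (87 + 2*(-39 - 77)²)) - 34675) = √(√(975 + (87 + 2*(-116)²)) - 34675) = √(√(975 + (87 + 2*13456)) - 34675) = √(√(975 + (87 + 26912)) - 34675) = √(√(975 + 26999) - 34675) = √(√27974 - 34675) = √(-34675 + √27974)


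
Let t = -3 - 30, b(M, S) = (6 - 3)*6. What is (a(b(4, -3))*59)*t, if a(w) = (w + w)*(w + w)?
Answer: -2523312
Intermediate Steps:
b(M, S) = 18 (b(M, S) = 3*6 = 18)
t = -33
a(w) = 4*w**2 (a(w) = (2*w)*(2*w) = 4*w**2)
(a(b(4, -3))*59)*t = ((4*18**2)*59)*(-33) = ((4*324)*59)*(-33) = (1296*59)*(-33) = 76464*(-33) = -2523312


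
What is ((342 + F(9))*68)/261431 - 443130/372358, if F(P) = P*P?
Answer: -52568706759/48672962149 ≈ -1.0800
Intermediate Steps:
F(P) = P**2
((342 + F(9))*68)/261431 - 443130/372358 = ((342 + 9**2)*68)/261431 - 443130/372358 = ((342 + 81)*68)*(1/261431) - 443130*1/372358 = (423*68)*(1/261431) - 221565/186179 = 28764*(1/261431) - 221565/186179 = 28764/261431 - 221565/186179 = -52568706759/48672962149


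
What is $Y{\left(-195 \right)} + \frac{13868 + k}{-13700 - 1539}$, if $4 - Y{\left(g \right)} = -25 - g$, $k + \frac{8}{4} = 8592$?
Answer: $- \frac{2552132}{15239} \approx -167.47$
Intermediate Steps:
$k = 8590$ ($k = -2 + 8592 = 8590$)
$Y{\left(g \right)} = 29 + g$ ($Y{\left(g \right)} = 4 - \left(-25 - g\right) = 4 + \left(25 + g\right) = 29 + g$)
$Y{\left(-195 \right)} + \frac{13868 + k}{-13700 - 1539} = \left(29 - 195\right) + \frac{13868 + 8590}{-13700 - 1539} = -166 + \frac{22458}{-15239} = -166 + 22458 \left(- \frac{1}{15239}\right) = -166 - \frac{22458}{15239} = - \frac{2552132}{15239}$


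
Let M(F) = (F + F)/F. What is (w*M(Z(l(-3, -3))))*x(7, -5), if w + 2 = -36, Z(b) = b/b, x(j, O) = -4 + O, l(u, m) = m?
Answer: 684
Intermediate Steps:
Z(b) = 1
w = -38 (w = -2 - 36 = -38)
M(F) = 2 (M(F) = (2*F)/F = 2)
(w*M(Z(l(-3, -3))))*x(7, -5) = (-38*2)*(-4 - 5) = -76*(-9) = 684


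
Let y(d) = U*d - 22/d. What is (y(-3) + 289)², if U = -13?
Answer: 1012036/9 ≈ 1.1245e+5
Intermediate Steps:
y(d) = -22/d - 13*d (y(d) = -13*d - 22/d = -22/d - 13*d)
(y(-3) + 289)² = ((-22/(-3) - 13*(-3)) + 289)² = ((-22*(-⅓) + 39) + 289)² = ((22/3 + 39) + 289)² = (139/3 + 289)² = (1006/3)² = 1012036/9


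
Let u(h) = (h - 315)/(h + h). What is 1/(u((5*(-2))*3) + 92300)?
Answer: 4/369223 ≈ 1.0834e-5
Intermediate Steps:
u(h) = (-315 + h)/(2*h) (u(h) = (-315 + h)/((2*h)) = (-315 + h)*(1/(2*h)) = (-315 + h)/(2*h))
1/(u((5*(-2))*3) + 92300) = 1/((-315 + (5*(-2))*3)/(2*(((5*(-2))*3))) + 92300) = 1/((-315 - 10*3)/(2*((-10*3))) + 92300) = 1/((½)*(-315 - 30)/(-30) + 92300) = 1/((½)*(-1/30)*(-345) + 92300) = 1/(23/4 + 92300) = 1/(369223/4) = 4/369223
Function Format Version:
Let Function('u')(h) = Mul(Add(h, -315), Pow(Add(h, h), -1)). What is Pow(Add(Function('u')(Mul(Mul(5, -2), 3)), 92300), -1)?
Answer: Rational(4, 369223) ≈ 1.0834e-5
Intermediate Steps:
Function('u')(h) = Mul(Rational(1, 2), Pow(h, -1), Add(-315, h)) (Function('u')(h) = Mul(Add(-315, h), Pow(Mul(2, h), -1)) = Mul(Add(-315, h), Mul(Rational(1, 2), Pow(h, -1))) = Mul(Rational(1, 2), Pow(h, -1), Add(-315, h)))
Pow(Add(Function('u')(Mul(Mul(5, -2), 3)), 92300), -1) = Pow(Add(Mul(Rational(1, 2), Pow(Mul(Mul(5, -2), 3), -1), Add(-315, Mul(Mul(5, -2), 3))), 92300), -1) = Pow(Add(Mul(Rational(1, 2), Pow(Mul(-10, 3), -1), Add(-315, Mul(-10, 3))), 92300), -1) = Pow(Add(Mul(Rational(1, 2), Pow(-30, -1), Add(-315, -30)), 92300), -1) = Pow(Add(Mul(Rational(1, 2), Rational(-1, 30), -345), 92300), -1) = Pow(Add(Rational(23, 4), 92300), -1) = Pow(Rational(369223, 4), -1) = Rational(4, 369223)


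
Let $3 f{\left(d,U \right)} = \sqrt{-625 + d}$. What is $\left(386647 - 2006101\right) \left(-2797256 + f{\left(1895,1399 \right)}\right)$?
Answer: $4530027418224 - 539818 \sqrt{1270} \approx 4.53 \cdot 10^{12}$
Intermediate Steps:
$f{\left(d,U \right)} = \frac{\sqrt{-625 + d}}{3}$
$\left(386647 - 2006101\right) \left(-2797256 + f{\left(1895,1399 \right)}\right) = \left(386647 - 2006101\right) \left(-2797256 + \frac{\sqrt{-625 + 1895}}{3}\right) = - 1619454 \left(-2797256 + \frac{\sqrt{1270}}{3}\right) = 4530027418224 - 539818 \sqrt{1270}$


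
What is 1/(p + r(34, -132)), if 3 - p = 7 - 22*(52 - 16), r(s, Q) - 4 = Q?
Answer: 1/660 ≈ 0.0015152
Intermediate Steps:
r(s, Q) = 4 + Q
p = 788 (p = 3 - (7 - 22*(52 - 16)) = 3 - (7 - 22*36) = 3 - (7 - 792) = 3 - 1*(-785) = 3 + 785 = 788)
1/(p + r(34, -132)) = 1/(788 + (4 - 132)) = 1/(788 - 128) = 1/660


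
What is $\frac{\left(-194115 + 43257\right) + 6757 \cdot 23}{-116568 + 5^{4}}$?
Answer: $- \frac{4553}{115943} \approx -0.039269$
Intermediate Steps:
$\frac{\left(-194115 + 43257\right) + 6757 \cdot 23}{-116568 + 5^{4}} = \frac{-150858 + 155411}{-116568 + 625} = \frac{4553}{-115943} = 4553 \left(- \frac{1}{115943}\right) = - \frac{4553}{115943}$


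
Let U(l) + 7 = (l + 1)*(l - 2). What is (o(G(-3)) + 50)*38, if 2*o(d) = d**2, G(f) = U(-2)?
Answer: 2071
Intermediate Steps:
U(l) = -7 + (1 + l)*(-2 + l) (U(l) = -7 + (l + 1)*(l - 2) = -7 + (1 + l)*(-2 + l))
G(f) = -3 (G(f) = -9 + (-2)**2 - 1*(-2) = -9 + 4 + 2 = -3)
o(d) = d**2/2
(o(G(-3)) + 50)*38 = ((1/2)*(-3)**2 + 50)*38 = ((1/2)*9 + 50)*38 = (9/2 + 50)*38 = (109/2)*38 = 2071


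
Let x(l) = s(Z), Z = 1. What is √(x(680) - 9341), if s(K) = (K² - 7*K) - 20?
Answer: I*√9367 ≈ 96.783*I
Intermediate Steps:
s(K) = -20 + K² - 7*K
x(l) = -26 (x(l) = -20 + 1² - 7*1 = -20 + 1 - 7 = -26)
√(x(680) - 9341) = √(-26 - 9341) = √(-9367) = I*√9367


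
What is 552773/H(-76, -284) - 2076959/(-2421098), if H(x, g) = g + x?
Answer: -668784949757/435797640 ≈ -1534.6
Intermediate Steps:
552773/H(-76, -284) - 2076959/(-2421098) = 552773/(-284 - 76) - 2076959/(-2421098) = 552773/(-360) - 2076959*(-1/2421098) = 552773*(-1/360) + 2076959/2421098 = -552773/360 + 2076959/2421098 = -668784949757/435797640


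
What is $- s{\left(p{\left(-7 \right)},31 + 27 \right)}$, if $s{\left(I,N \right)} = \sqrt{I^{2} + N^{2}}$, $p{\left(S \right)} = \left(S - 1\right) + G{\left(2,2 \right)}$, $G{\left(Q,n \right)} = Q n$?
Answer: $- 26 \sqrt{5} \approx -58.138$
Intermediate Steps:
$p{\left(S \right)} = 3 + S$ ($p{\left(S \right)} = \left(S - 1\right) + 2 \cdot 2 = \left(-1 + S\right) + 4 = 3 + S$)
$- s{\left(p{\left(-7 \right)},31 + 27 \right)} = - \sqrt{\left(3 - 7\right)^{2} + \left(31 + 27\right)^{2}} = - \sqrt{\left(-4\right)^{2} + 58^{2}} = - \sqrt{16 + 3364} = - \sqrt{3380} = - 26 \sqrt{5}$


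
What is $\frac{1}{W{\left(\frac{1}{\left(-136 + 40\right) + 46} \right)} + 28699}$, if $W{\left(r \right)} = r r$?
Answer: $\frac{2500}{71747501} \approx 3.4844 \cdot 10^{-5}$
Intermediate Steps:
$W{\left(r \right)} = r^{2}$
$\frac{1}{W{\left(\frac{1}{\left(-136 + 40\right) + 46} \right)} + 28699} = \frac{1}{\left(\frac{1}{\left(-136 + 40\right) + 46}\right)^{2} + 28699} = \frac{1}{\left(\frac{1}{-96 + 46}\right)^{2} + 28699} = \frac{1}{\left(\frac{1}{-50}\right)^{2} + 28699} = \frac{1}{\left(- \frac{1}{50}\right)^{2} + 28699} = \frac{1}{\frac{1}{2500} + 28699} = \frac{1}{\frac{71747501}{2500}} = \frac{2500}{71747501}$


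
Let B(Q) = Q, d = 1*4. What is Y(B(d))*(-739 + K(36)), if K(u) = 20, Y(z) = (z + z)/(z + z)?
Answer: -719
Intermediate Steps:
d = 4
Y(z) = 1 (Y(z) = (2*z)/((2*z)) = (2*z)*(1/(2*z)) = 1)
Y(B(d))*(-739 + K(36)) = 1*(-739 + 20) = 1*(-719) = -719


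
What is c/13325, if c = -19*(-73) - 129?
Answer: 1258/13325 ≈ 0.094409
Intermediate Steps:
c = 1258 (c = 1387 - 129 = 1258)
c/13325 = 1258/13325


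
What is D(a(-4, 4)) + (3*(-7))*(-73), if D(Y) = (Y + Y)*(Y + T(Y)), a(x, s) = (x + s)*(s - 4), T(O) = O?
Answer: 1533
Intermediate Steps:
a(x, s) = (-4 + s)*(s + x) (a(x, s) = (s + x)*(-4 + s) = (-4 + s)*(s + x))
D(Y) = 4*Y² (D(Y) = (Y + Y)*(Y + Y) = (2*Y)*(2*Y) = 4*Y²)
D(a(-4, 4)) + (3*(-7))*(-73) = 4*(4² - 4*4 - 4*(-4) + 4*(-4))² + (3*(-7))*(-73) = 4*(16 - 16 + 16 - 16)² - 21*(-73) = 4*0² + 1533 = 4*0 + 1533 = 0 + 1533 = 1533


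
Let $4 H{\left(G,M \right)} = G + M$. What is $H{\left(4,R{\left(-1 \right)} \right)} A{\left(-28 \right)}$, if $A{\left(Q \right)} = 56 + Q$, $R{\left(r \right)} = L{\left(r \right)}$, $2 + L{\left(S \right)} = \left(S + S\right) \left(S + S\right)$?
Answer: $42$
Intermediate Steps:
$L{\left(S \right)} = -2 + 4 S^{2}$ ($L{\left(S \right)} = -2 + \left(S + S\right) \left(S + S\right) = -2 + 2 S 2 S = -2 + 4 S^{2}$)
$R{\left(r \right)} = -2 + 4 r^{2}$
$H{\left(G,M \right)} = \frac{G}{4} + \frac{M}{4}$ ($H{\left(G,M \right)} = \frac{G + M}{4} = \frac{G}{4} + \frac{M}{4}$)
$H{\left(4,R{\left(-1 \right)} \right)} A{\left(-28 \right)} = \left(\frac{1}{4} \cdot 4 + \frac{-2 + 4 \left(-1\right)^{2}}{4}\right) \left(56 - 28\right) = \left(1 + \frac{-2 + 4 \cdot 1}{4}\right) 28 = \left(1 + \frac{-2 + 4}{4}\right) 28 = \left(1 + \frac{1}{4} \cdot 2\right) 28 = \left(1 + \frac{1}{2}\right) 28 = \frac{3}{2} \cdot 28 = 42$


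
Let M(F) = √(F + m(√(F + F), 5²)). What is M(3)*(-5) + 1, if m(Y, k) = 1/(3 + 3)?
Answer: 1 - 5*√114/6 ≈ -7.8976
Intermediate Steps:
m(Y, k) = ⅙ (m(Y, k) = 1/6 = ⅙)
M(F) = √(⅙ + F) (M(F) = √(F + ⅙) = √(⅙ + F))
M(3)*(-5) + 1 = (√(6 + 36*3)/6)*(-5) + 1 = (√(6 + 108)/6)*(-5) + 1 = (√114/6)*(-5) + 1 = -5*√114/6 + 1 = 1 - 5*√114/6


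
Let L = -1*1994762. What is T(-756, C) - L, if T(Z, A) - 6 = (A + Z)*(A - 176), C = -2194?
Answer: 8986268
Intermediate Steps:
T(Z, A) = 6 + (-176 + A)*(A + Z) (T(Z, A) = 6 + (A + Z)*(A - 176) = 6 + (A + Z)*(-176 + A) = 6 + (-176 + A)*(A + Z))
L = -1994762
T(-756, C) - L = (6 + (-2194)**2 - 176*(-2194) - 176*(-756) - 2194*(-756)) - 1*(-1994762) = (6 + 4813636 + 386144 + 133056 + 1658664) + 1994762 = 6991506 + 1994762 = 8986268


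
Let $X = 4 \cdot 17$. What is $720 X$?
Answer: $48960$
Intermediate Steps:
$X = 68$
$720 X = 720 \cdot 68 = 48960$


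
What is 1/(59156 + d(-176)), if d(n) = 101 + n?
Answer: 1/59081 ≈ 1.6926e-5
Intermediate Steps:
1/(59156 + d(-176)) = 1/(59156 + (101 - 176)) = 1/(59156 - 75) = 1/59081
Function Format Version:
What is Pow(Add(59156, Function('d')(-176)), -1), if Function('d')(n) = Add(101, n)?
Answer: Rational(1, 59081) ≈ 1.6926e-5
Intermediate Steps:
Pow(Add(59156, Function('d')(-176)), -1) = Pow(Add(59156, Add(101, -176)), -1) = Pow(Add(59156, -75), -1) = Pow(59081, -1) = Rational(1, 59081)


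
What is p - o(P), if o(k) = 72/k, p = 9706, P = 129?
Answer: 417334/43 ≈ 9705.4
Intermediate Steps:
p - o(P) = 9706 - 72/129 = 9706 - 1*24/43 = 9706 - 24/43 = 417334/43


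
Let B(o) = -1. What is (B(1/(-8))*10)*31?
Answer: -310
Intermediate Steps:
(B(1/(-8))*10)*31 = -1*10*31 = -10*31 = -310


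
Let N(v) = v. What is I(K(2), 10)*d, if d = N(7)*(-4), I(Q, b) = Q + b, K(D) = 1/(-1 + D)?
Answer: -308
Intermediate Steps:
d = -28 (d = 7*(-4) = -28)
I(K(2), 10)*d = (1/(-1 + 2) + 10)*(-28) = (1/1 + 10)*(-28) = (1 + 10)*(-28) = 11*(-28) = -308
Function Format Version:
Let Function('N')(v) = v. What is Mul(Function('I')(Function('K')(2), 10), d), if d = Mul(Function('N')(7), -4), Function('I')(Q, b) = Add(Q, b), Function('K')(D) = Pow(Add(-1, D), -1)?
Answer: -308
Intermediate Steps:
d = -28 (d = Mul(7, -4) = -28)
Mul(Function('I')(Function('K')(2), 10), d) = Mul(Add(Pow(Add(-1, 2), -1), 10), -28) = Mul(Add(Pow(1, -1), 10), -28) = Mul(Add(1, 10), -28) = Mul(11, -28) = -308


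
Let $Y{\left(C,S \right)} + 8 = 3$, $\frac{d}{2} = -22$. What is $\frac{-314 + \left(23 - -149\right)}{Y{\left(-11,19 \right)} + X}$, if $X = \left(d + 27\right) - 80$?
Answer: $\frac{71}{51} \approx 1.3922$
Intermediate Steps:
$d = -44$ ($d = 2 \left(-22\right) = -44$)
$Y{\left(C,S \right)} = -5$ ($Y{\left(C,S \right)} = -8 + 3 = -5$)
$X = -97$ ($X = \left(-44 + 27\right) - 80 = -17 - 80 = -97$)
$\frac{-314 + \left(23 - -149\right)}{Y{\left(-11,19 \right)} + X} = \frac{-314 + \left(23 - -149\right)}{-5 - 97} = \frac{-314 + \left(23 + 149\right)}{-102} = \left(-314 + 172\right) \left(- \frac{1}{102}\right) = \left(-142\right) \left(- \frac{1}{102}\right) = \frac{71}{51}$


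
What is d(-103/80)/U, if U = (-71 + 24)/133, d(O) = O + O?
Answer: 13699/1880 ≈ 7.2867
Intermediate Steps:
d(O) = 2*O
U = -47/133 (U = (1/133)*(-47) = -47/133 ≈ -0.35338)
d(-103/80)/U = (2*(-103/80))/(-47/133) = (2*(-103*1/80))*(-133/47) = (2*(-103/80))*(-133/47) = -103/40*(-133/47) = 13699/1880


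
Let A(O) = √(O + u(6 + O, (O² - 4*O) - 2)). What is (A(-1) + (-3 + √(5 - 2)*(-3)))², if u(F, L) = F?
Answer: 28 + 6*√3 ≈ 38.392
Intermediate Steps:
A(O) = √(6 + 2*O) (A(O) = √(O + (6 + O)) = √(6 + 2*O))
(A(-1) + (-3 + √(5 - 2)*(-3)))² = (√(6 + 2*(-1)) + (-3 + √(5 - 2)*(-3)))² = (√(6 - 2) + (-3 + √3*(-3)))² = (√4 + (-3 - 3*√3))² = (2 + (-3 - 3*√3))² = (-1 - 3*√3)²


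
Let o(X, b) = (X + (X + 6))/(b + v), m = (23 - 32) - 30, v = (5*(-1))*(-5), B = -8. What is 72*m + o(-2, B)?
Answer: -47734/17 ≈ -2807.9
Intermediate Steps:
v = 25 (v = -5*(-5) = 25)
m = -39 (m = -9 - 30 = -39)
o(X, b) = (6 + 2*X)/(25 + b) (o(X, b) = (X + (X + 6))/(b + 25) = (X + (6 + X))/(25 + b) = (6 + 2*X)/(25 + b))
72*m + o(-2, B) = 72*(-39) + 2*(3 - 2)/(25 - 8) = -2808 + 2*1/17 = -2808 + 2*(1/17)*1 = -2808 + 2/17 = -47734/17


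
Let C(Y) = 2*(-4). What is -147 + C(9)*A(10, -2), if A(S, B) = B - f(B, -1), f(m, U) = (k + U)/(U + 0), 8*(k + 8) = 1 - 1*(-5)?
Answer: -65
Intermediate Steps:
C(Y) = -8
k = -29/4 (k = -8 + (1 - 1*(-5))/8 = -8 + (1 + 5)/8 = -8 + (⅛)*6 = -8 + ¾ = -29/4 ≈ -7.2500)
f(m, U) = (-29/4 + U)/U (f(m, U) = (-29/4 + U)/(U + 0) = (-29/4 + U)/U)
A(S, B) = -33/4 + B (A(S, B) = B - (-29/4 - 1)/(-1) = B - (-1)*(-33)/4 = B - 1*33/4 = B - 33/4 = -33/4 + B)
-147 + C(9)*A(10, -2) = -147 - 8*(-33/4 - 2) = -147 - 8*(-41/4) = -147 + 82 = -65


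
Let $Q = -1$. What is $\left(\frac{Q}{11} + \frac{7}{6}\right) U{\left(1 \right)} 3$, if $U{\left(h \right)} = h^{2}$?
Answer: $\frac{71}{22} \approx 3.2273$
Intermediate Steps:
$\left(\frac{Q}{11} + \frac{7}{6}\right) U{\left(1 \right)} 3 = \left(- \frac{1}{11} + \frac{7}{6}\right) 1^{2} \cdot 3 = \left(\left(-1\right) \frac{1}{11} + 7 \cdot \frac{1}{6}\right) 1 \cdot 3 = \left(- \frac{1}{11} + \frac{7}{6}\right) 1 \cdot 3 = \frac{71}{66} \cdot 1 \cdot 3 = \frac{71}{66} \cdot 3 = \frac{71}{22}$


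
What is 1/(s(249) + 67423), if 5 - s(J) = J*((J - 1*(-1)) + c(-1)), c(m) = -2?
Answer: 1/5676 ≈ 0.00017618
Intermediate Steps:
s(J) = 5 - J*(-1 + J) (s(J) = 5 - J*((J - 1*(-1)) - 2) = 5 - J*((J + 1) - 2) = 5 - J*((1 + J) - 2) = 5 - J*(-1 + J))
1/(s(249) + 67423) = 1/((5 + 249 - 1*249**2) + 67423) = 1/((5 + 249 - 1*62001) + 67423) = 1/((5 + 249 - 62001) + 67423) = 1/(-61747 + 67423) = 1/5676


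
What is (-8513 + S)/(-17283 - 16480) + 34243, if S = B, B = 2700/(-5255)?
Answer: 1215118823562/35484913 ≈ 34243.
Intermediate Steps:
B = -540/1051 (B = 2700*(-1/5255) = -540/1051 ≈ -0.51380)
S = -540/1051 ≈ -0.51380
(-8513 + S)/(-17283 - 16480) + 34243 = (-8513 - 540/1051)/(-17283 - 16480) + 34243 = -8947703/1051/(-33763) + 34243 = -8947703/1051*(-1/33763) + 34243 = 8947703/35484913 + 34243 = 1215118823562/35484913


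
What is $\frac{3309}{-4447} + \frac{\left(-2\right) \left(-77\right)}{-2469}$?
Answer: $- \frac{8854759}{10979643} \approx -0.80647$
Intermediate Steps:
$\frac{3309}{-4447} + \frac{\left(-2\right) \left(-77\right)}{-2469} = 3309 \left(- \frac{1}{4447}\right) + 154 \left(- \frac{1}{2469}\right) = - \frac{3309}{4447} - \frac{154}{2469} = - \frac{8854759}{10979643}$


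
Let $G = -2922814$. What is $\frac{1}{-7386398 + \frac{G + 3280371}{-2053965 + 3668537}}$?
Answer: $- \frac{1614572}{11925871034099} \approx -1.3538 \cdot 10^{-7}$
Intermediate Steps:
$\frac{1}{-7386398 + \frac{G + 3280371}{-2053965 + 3668537}} = \frac{1}{-7386398 + \frac{-2922814 + 3280371}{-2053965 + 3668537}} = \frac{1}{-7386398 + \frac{357557}{1614572}} = \frac{1}{- \frac{11925871034099}{1614572}} = - \frac{1614572}{11925871034099}$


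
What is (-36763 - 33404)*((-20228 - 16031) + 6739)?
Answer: 2071329840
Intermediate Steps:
(-36763 - 33404)*((-20228 - 16031) + 6739) = -70167*(-36259 + 6739) = -70167*(-29520) = 2071329840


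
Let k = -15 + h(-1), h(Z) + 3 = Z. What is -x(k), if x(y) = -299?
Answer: 299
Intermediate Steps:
h(Z) = -3 + Z
k = -19 (k = -15 + (-3 - 1) = -15 - 4 = -19)
-x(k) = -1*(-299) = 299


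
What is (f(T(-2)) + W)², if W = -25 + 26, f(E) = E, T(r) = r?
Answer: 1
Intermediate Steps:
W = 1
(f(T(-2)) + W)² = (-2 + 1)² = (-1)² = 1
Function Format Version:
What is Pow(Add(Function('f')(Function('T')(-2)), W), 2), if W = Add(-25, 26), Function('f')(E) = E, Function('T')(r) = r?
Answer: 1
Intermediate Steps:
W = 1
Pow(Add(Function('f')(Function('T')(-2)), W), 2) = Pow(Add(-2, 1), 2) = Pow(-1, 2) = 1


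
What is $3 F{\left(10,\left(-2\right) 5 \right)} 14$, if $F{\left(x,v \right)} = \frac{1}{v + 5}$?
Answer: $- \frac{42}{5} \approx -8.4$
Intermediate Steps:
$F{\left(x,v \right)} = \frac{1}{5 + v}$
$3 F{\left(10,\left(-2\right) 5 \right)} 14 = \frac{3}{5 - 10} \cdot 14 = \frac{3}{-5} \cdot 14 = 3 \left(- \frac{1}{5}\right) 14 = \left(- \frac{3}{5}\right) 14 = - \frac{42}{5}$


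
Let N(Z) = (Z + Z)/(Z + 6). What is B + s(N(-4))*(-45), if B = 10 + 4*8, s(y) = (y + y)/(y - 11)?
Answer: 18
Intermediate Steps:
N(Z) = 2*Z/(6 + Z) (N(Z) = (2*Z)/(6 + Z) = 2*Z/(6 + Z))
s(y) = 2*y/(-11 + y) (s(y) = (2*y)/(-11 + y) = 2*y/(-11 + y))
B = 42 (B = 10 + 32 = 42)
B + s(N(-4))*(-45) = 42 + (2*(2*(-4)/(6 - 4))/(-11 + 2*(-4)/(6 - 4)))*(-45) = 42 + (2*(2*(-4)/2)/(-11 + 2*(-4)/2))*(-45) = 42 + (2*(2*(-4)*(½))/(-11 + 2*(-4)*(½)))*(-45) = 42 + (2*(-4)/(-11 - 4))*(-45) = 42 + (2*(-4)/(-15))*(-45) = 42 + (2*(-4)*(-1/15))*(-45) = 42 + (8/15)*(-45) = 42 - 24 = 18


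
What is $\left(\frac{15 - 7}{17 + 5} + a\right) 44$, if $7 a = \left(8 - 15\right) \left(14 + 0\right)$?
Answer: $-600$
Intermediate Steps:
$a = -14$ ($a = \frac{\left(8 - 15\right) \left(14 + 0\right)}{7} = \frac{\left(-7\right) 14}{7} = \frac{1}{7} \left(-98\right) = -14$)
$\left(\frac{15 - 7}{17 + 5} + a\right) 44 = \left(\frac{15 - 7}{17 + 5} - 14\right) 44 = \left(\frac{8}{22} - 14\right) 44 = \left(8 \cdot \frac{1}{22} - 14\right) 44 = \left(\frac{4}{11} - 14\right) 44 = \left(- \frac{150}{11}\right) 44 = -600$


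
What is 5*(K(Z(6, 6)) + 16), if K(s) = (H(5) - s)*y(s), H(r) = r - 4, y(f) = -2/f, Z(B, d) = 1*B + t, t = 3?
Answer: 800/9 ≈ 88.889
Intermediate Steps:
Z(B, d) = 3 + B (Z(B, d) = 1*B + 3 = B + 3 = 3 + B)
H(r) = -4 + r
K(s) = -2*(1 - s)/s (K(s) = ((-4 + 5) - s)*(-2/s) = (1 - s)*(-2/s) = -2*(1 - s)/s)
5*(K(Z(6, 6)) + 16) = 5*((2 - 2/(3 + 6)) + 16) = 5*((2 - 2/9) + 16) = 5*(16/9 + 16) = 5*(160/9) = 800/9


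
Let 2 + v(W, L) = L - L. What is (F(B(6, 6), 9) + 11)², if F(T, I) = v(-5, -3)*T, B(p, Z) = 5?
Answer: 1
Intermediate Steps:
v(W, L) = -2 (v(W, L) = -2 + (L - L) = -2 + 0 = -2)
F(T, I) = -2*T
(F(B(6, 6), 9) + 11)² = (-2*5 + 11)² = (-10 + 11)² = 1² = 1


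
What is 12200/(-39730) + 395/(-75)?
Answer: -332167/59595 ≈ -5.5737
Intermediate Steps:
12200/(-39730) + 395/(-75) = 12200*(-1/39730) + 395*(-1/75) = -1220/3973 - 79/15 = -332167/59595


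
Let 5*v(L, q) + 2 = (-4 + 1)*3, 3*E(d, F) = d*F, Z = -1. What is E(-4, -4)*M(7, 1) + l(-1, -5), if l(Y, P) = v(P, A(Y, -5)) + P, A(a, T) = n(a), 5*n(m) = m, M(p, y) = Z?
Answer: -188/15 ≈ -12.533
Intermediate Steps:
M(p, y) = -1
E(d, F) = F*d/3 (E(d, F) = (d*F)/3 = (F*d)/3 = F*d/3)
n(m) = m/5
A(a, T) = a/5
v(L, q) = -11/5 (v(L, q) = -⅖ + ((-4 + 1)*3)/5 = -⅖ + (-3*3)/5 = -⅖ + (⅕)*(-9) = -⅖ - 9/5 = -11/5)
l(Y, P) = -11/5 + P
E(-4, -4)*M(7, 1) + l(-1, -5) = ((⅓)*(-4)*(-4))*(-1) + (-11/5 - 5) = (16/3)*(-1) - 36/5 = -16/3 - 36/5 = -188/15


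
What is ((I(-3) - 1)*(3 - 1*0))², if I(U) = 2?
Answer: 9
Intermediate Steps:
((I(-3) - 1)*(3 - 1*0))² = ((2 - 1)*(3 - 1*0))² = (1*(3 + 0))² = (1*3)² = 3² = 9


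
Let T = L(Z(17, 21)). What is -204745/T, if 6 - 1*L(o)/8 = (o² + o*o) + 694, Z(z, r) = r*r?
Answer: 40949/623440 ≈ 0.065682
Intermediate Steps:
Z(z, r) = r²
L(o) = -5504 - 16*o² (L(o) = 48 - 8*((o² + o*o) + 694) = 48 - 8*((o² + o²) + 694) = 48 - 8*(2*o² + 694) = 48 - 8*(694 + 2*o²) = 48 + (-5552 - 16*o²) = -5504 - 16*o²)
T = -3117200 (T = -5504 - 16*(21²)² = -5504 - 16*441² = -5504 - 16*194481 = -5504 - 3111696 = -3117200)
-204745/T = -204745/(-3117200) = -204745*(-1/3117200) = 40949/623440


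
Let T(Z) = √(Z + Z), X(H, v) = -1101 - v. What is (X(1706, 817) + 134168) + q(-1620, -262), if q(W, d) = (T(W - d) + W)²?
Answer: 2753934 - 6480*I*√679 ≈ 2.7539e+6 - 1.6885e+5*I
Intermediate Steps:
T(Z) = √2*√Z (T(Z) = √(2*Z) = √2*√Z)
q(W, d) = (W + √2*√(W - d))² (q(W, d) = (√2*√(W - d) + W)² = (W + √2*√(W - d))²)
(X(1706, 817) + 134168) + q(-1620, -262) = ((-1101 - 1*817) + 134168) + (-1620 + √2*√(-1620 - 1*(-262)))² = ((-1101 - 817) + 134168) + (-1620 + √2*√(-1620 + 262))² = (-1918 + 134168) + (-1620 + √2*√(-1358))² = 132250 + (-1620 + √2*(I*√1358))² = 132250 + (-1620 + 2*I*√679)²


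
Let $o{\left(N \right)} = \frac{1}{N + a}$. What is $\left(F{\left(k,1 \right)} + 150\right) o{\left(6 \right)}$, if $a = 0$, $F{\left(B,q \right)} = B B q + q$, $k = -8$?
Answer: $\frac{215}{6} \approx 35.833$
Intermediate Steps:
$F{\left(B,q \right)} = q + q B^{2}$ ($F{\left(B,q \right)} = B^{2} q + q = q B^{2} + q = q + q B^{2}$)
$o{\left(N \right)} = \frac{1}{N}$ ($o{\left(N \right)} = \frac{1}{N + 0} = \frac{1}{N}$)
$\left(F{\left(k,1 \right)} + 150\right) o{\left(6 \right)} = \frac{1 \left(1 + \left(-8\right)^{2}\right) + 150}{6} = \left(1 \left(1 + 64\right) + 150\right) \frac{1}{6} = \left(1 \cdot 65 + 150\right) \frac{1}{6} = \left(65 + 150\right) \frac{1}{6} = 215 \cdot \frac{1}{6} = \frac{215}{6}$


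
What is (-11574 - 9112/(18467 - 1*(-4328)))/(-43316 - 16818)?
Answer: 131919221/685377265 ≈ 0.19248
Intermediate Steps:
(-11574 - 9112/(18467 - 1*(-4328)))/(-43316 - 16818) = (-11574 - 9112/(18467 + 4328))/(-60134) = (-11574 - 9112/22795)*(-1/60134) = -263838442/22795*(-1/60134) = 131919221/685377265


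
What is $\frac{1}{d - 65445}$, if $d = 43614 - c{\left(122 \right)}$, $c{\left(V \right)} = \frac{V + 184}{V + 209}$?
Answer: $- \frac{331}{7226367} \approx -4.5804 \cdot 10^{-5}$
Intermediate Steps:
$c{\left(V \right)} = \frac{184 + V}{209 + V}$
$d = \frac{14435928}{331}$ ($d = 43614 - \frac{184 + 122}{209 + 122} = 43614 - \frac{1}{331} \cdot 306 = 43614 - \frac{306}{331} = \frac{14435928}{331} \approx 43613.0$)
$\frac{1}{d - 65445} = \frac{1}{\frac{14435928}{331} - 65445} = \frac{1}{- \frac{7226367}{331}} = - \frac{331}{7226367}$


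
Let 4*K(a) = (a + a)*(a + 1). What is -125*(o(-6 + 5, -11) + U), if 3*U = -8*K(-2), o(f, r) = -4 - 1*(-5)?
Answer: 625/3 ≈ 208.33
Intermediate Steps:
K(a) = a*(1 + a)/2 (K(a) = ((a + a)*(a + 1))/4 = ((2*a)*(1 + a))/4 = (2*a*(1 + a))/4 = a*(1 + a)/2)
o(f, r) = 1 (o(f, r) = -4 + 5 = 1)
U = -8/3 (U = (-4*(-2)*(1 - 2))/3 = (-4*(-2)*(-1))/3 = (-8*1)/3 = (⅓)*(-8) = -8/3 ≈ -2.6667)
-125*(o(-6 + 5, -11) + U) = -125*(1 - 8/3) = -125*(-5/3) = 625/3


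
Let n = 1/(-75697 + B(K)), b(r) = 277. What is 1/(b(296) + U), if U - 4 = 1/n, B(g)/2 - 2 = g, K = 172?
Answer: -1/75068 ≈ -1.3321e-5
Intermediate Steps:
B(g) = 4 + 2*g
n = -1/75349 (n = 1/(-75697 + (4 + 2*172)) = 1/(-75697 + (4 + 344)) = 1/(-75697 + 348) = 1/(-75349) = -1/75349 ≈ -1.3272e-5)
U = -75345 (U = 4 + 1/(-1/75349) = 4 - 75349 = -75345)
1/(b(296) + U) = 1/(277 - 75345) = 1/(-75068) = -1/75068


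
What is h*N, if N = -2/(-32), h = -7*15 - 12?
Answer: -117/16 ≈ -7.3125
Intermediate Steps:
h = -117 (h = -105 - 12 = -117)
N = 1/16 (N = -2*(-1/32) = 1/16 ≈ 0.062500)
h*N = -117*1/16 = -117/16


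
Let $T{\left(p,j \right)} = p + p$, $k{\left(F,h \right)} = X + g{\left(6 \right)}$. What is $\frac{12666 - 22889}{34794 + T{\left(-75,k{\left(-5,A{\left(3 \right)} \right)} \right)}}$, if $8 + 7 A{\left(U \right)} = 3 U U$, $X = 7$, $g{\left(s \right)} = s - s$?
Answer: $- \frac{10223}{34644} \approx -0.29509$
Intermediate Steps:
$g{\left(s \right)} = 0$
$A{\left(U \right)} = - \frac{8}{7} + \frac{3 U^{2}}{7}$ ($A{\left(U \right)} = - \frac{8}{7} + \frac{3 U U}{7} = - \frac{8}{7} + \frac{3 U^{2}}{7}$)
$k{\left(F,h \right)} = 7$ ($k{\left(F,h \right)} = 7 + 0 = 7$)
$T{\left(p,j \right)} = 2 p$
$\frac{12666 - 22889}{34794 + T{\left(-75,k{\left(-5,A{\left(3 \right)} \right)} \right)}} = \frac{12666 - 22889}{34794 + 2 \left(-75\right)} = - \frac{10223}{34794 - 150} = - \frac{10223}{34644}$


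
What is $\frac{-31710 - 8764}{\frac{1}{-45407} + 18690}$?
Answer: $- \frac{1837802918}{848656829} \approx -2.1655$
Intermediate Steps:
$\frac{-31710 - 8764}{\frac{1}{-45407} + 18690} = - \frac{40474}{- \frac{1}{45407} + 18690} = - \frac{40474}{\frac{848656829}{45407}} = \left(-40474\right) \frac{45407}{848656829} = - \frac{1837802918}{848656829}$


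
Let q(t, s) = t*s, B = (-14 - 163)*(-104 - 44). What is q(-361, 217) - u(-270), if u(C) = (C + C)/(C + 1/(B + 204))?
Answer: -558400313663/7127999 ≈ -78339.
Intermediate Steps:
B = 26196 (B = -177*(-148) = 26196)
q(t, s) = s*t
u(C) = 2*C/(1/26400 + C) (u(C) = (C + C)/(C + 1/(26196 + 204)) = (2*C)/(C + 1/26400) = (2*C)/(1/26400 + C) = 2*C/(1/26400 + C))
q(-361, 217) - u(-270) = 217*(-361) - 52800*(-270)/(1 + 26400*(-270)) = -78337 - 52800*(-270)/(1 - 7128000) = -78337 - 52800*(-270)/(-7127999) = -78337 - 52800*(-270)*(-1)/7127999 = -78337 - 1*14256000/7127999 = -78337 - 14256000/7127999 = -558400313663/7127999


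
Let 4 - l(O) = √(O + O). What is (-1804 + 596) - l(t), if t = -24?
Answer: -1212 + 4*I*√3 ≈ -1212.0 + 6.9282*I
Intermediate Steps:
l(O) = 4 - √2*√O (l(O) = 4 - √(O + O) = 4 - √(2*O) = 4 - √2*√O)
(-1804 + 596) - l(t) = (-1804 + 596) - (4 - √2*√(-24)) = -1208 - (4 - √2*2*I*√6) = -1208 - (4 - 4*I*√3) = -1208 + (-4 + 4*I*√3) = -1212 + 4*I*√3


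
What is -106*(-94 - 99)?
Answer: 20458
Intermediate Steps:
-106*(-94 - 99) = -106*(-193) = 20458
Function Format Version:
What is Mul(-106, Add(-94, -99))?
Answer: 20458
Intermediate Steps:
Mul(-106, Add(-94, -99)) = Mul(-106, -193) = 20458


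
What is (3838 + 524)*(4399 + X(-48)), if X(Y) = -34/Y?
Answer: 76766111/4 ≈ 1.9192e+7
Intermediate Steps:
(3838 + 524)*(4399 + X(-48)) = (3838 + 524)*(4399 - 34/(-48)) = 4362*(4399 - 34*(-1/48)) = 4362*(4399 + 17/24) = 4362*(105593/24) = 76766111/4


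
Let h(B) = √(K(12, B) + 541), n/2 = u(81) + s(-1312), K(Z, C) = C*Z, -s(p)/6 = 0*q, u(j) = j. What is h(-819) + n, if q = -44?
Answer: 162 + I*√9287 ≈ 162.0 + 96.369*I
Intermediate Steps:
s(p) = 0 (s(p) = -0*(-44) = -6*0 = 0)
n = 162 (n = 2*(81 + 0) = 2*81 = 162)
h(B) = √(541 + 12*B) (h(B) = √(B*12 + 541) = √(12*B + 541) = √(541 + 12*B))
h(-819) + n = √(541 + 12*(-819)) + 162 = √(541 - 9828) + 162 = √(-9287) + 162 = I*√9287 + 162 = 162 + I*√9287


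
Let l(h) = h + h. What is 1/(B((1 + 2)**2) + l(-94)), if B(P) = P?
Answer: -1/179 ≈ -0.0055866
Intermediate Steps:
l(h) = 2*h
1/(B((1 + 2)**2) + l(-94)) = 1/((1 + 2)**2 + 2*(-94)) = 1/(3**2 - 188) = 1/(9 - 188) = 1/(-179) = -1/179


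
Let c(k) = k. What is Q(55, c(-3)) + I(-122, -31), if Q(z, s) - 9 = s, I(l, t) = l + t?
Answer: -147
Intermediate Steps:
Q(z, s) = 9 + s
Q(55, c(-3)) + I(-122, -31) = (9 - 3) + (-122 - 31) = 6 - 153 = -147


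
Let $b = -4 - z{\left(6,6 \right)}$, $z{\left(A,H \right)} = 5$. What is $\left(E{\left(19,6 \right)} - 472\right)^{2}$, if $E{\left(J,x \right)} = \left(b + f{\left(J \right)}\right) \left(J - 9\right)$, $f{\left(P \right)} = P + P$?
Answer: $33124$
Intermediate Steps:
$f{\left(P \right)} = 2 P$
$b = -9$ ($b = -4 - 5 = -9$)
$E{\left(J,x \right)} = \left(-9 + J\right) \left(-9 + 2 J\right)$ ($E{\left(J,x \right)} = \left(-9 + 2 J\right) \left(J - 9\right) = \left(-9 + 2 J\right) \left(-9 + J\right) = \left(-9 + J\right) \left(-9 + 2 J\right)$)
$\left(E{\left(19,6 \right)} - 472\right)^{2} = \left(\left(81 - 513 + 2 \cdot 19^{2}\right) - 472\right)^{2} = \left(\left(81 - 513 + 2 \cdot 361\right) - 472\right)^{2} = \left(\left(81 - 513 + 722\right) - 472\right)^{2} = \left(290 - 472\right)^{2} = \left(-182\right)^{2} = 33124$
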